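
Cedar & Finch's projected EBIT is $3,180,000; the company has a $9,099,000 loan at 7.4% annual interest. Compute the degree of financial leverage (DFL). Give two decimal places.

Annual interest charges come to $673,326.00.
Degree of financial leverage = EBIT / (EBIT − interest) = $3,180,000 / $2,506,674.00 = 1.2686.

1.27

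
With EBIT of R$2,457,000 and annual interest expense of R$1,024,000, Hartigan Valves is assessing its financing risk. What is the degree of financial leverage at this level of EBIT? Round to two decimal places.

1.71

Interest = R$1,024,000.00.
DFL = EBIT ÷ (EBIT − I) = R$2,457,000 ÷ (R$2,457,000 − R$1,024,000.00) = R$2,457,000 ÷ R$1,433,000.00 = 1.7146.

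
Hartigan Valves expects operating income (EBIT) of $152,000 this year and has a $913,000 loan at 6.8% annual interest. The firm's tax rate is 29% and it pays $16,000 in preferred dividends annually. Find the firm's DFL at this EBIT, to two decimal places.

2.26

Annual interest charges come to $62,084.00.
Pre-tax preferred-dividend burden = $16,000 ÷ (1 − 0.29) = $22,535.21.
DFL = EBIT ÷ [EBIT − I − D_p/(1−t)] = $152,000 ÷ [$152,000 − $62,084.00 − $22,535.21] = $152,000 ÷ $67,380.79 = 2.2558.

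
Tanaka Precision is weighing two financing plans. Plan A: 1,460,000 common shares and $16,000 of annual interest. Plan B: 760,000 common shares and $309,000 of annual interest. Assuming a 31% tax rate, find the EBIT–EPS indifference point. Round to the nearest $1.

$627,114

Set EPS_A = EPS_B: (EBIT − $16,000)(1 − 0.31) ÷ 1,460,000 = (EBIT − $309,000)(1 − 0.31) ÷ 760,000.
Cancelling (1 − t) and cross-multiplying: 760,000·(EBIT − 16,000) = 1,460,000·(EBIT − 309,000).
EBIT × (1,460,000 − 760,000) = 309,000 × 1,460,000 − 16,000 × 760,000 = 438,980,000,000, so EBIT = 438,980,000,000 ÷ 700,000 = 627,114.29.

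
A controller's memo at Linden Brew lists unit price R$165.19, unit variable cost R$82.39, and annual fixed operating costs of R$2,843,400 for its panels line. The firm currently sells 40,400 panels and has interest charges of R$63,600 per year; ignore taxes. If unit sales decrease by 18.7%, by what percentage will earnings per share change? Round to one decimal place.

At 40,400 units, contribution = 40,400 × R$82.80 = R$3,345,120.00.
Operating income = contribution − fixed costs = R$3,345,120.00 − R$2,843,400 = R$501,720.00.
Interest = R$63,600.00, so EBIT − I = R$438,120.00.
Degree of combined leverage = contribution ÷ (EBIT − I) = R$3,345,120.00 ÷ R$438,120.00 = 7.6352.
EPS therefore changes by 7.6352 × (-18.7%) = -142.8%.

-142.8%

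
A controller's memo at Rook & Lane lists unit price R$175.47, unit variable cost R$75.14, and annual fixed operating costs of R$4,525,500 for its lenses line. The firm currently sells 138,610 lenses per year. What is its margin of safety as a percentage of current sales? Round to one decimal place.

67.5%

Each unit contributes R$175.47 − R$75.14 = R$100.33. Break-even units = R$4,525,500 ÷ R$100.33 = 45,106.15; break-even revenue = 45,106.15 × R$175.47 = R$7,914,776.09.
Actual sales revenue = 138,610 × R$175.47 = R$24,321,896.70.
Margin of safety = (R$24,321,896.70 − R$7,914,776.09) ÷ R$24,321,896.70 = 67.5%.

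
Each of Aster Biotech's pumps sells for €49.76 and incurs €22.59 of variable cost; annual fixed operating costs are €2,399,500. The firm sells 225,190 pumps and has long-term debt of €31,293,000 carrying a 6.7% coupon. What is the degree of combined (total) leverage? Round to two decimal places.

3.77

At 225,190 units, contribution = 225,190 × €27.17 = €6,118,412.30.
Subtracting fixed costs: EBIT = €6,118,412.30 − €2,399,500 = €3,718,912.30. Interest = €2,096,631.00, so EBIT − I = €1,622,281.30.
DCL = contribution ÷ (EBIT − I) = €6,118,412.30 ÷ €1,622,281.30 = 3.7715.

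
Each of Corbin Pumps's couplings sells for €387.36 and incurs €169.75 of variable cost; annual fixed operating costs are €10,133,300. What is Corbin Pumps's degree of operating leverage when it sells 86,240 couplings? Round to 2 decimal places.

2.17

At 86,240 units, contribution = 86,240 × €217.61 = €18,766,686.40.
Operating income = contribution − fixed costs = €18,766,686.40 − €10,133,300 = €8,633,386.40.
So DOL = total CM / EBIT = €18,766,686.40 / €8,633,386.40 = 2.1737.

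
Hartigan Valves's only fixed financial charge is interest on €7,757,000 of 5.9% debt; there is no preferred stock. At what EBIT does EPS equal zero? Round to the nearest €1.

Annual interest = 5.9% × €7,757,000 = €457,663.00.
Without preferred stock the financial break-even is simply EBIT = interest = €457,663.00.

€457,663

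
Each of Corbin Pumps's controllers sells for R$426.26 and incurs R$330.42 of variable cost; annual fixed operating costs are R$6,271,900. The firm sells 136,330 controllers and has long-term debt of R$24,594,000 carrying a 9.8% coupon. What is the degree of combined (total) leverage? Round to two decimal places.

2.98

Contribution at this volume is 136,330 × R$95.84 = R$13,065,867.20.
Subtracting fixed costs: EBIT = R$13,065,867.20 − R$6,271,900 = R$6,793,967.20. Interest = R$2,410,212.00, so EBIT − I = R$4,383,755.20.
DCL = contribution ÷ (EBIT − I) = R$13,065,867.20 ÷ R$4,383,755.20 = 2.9805.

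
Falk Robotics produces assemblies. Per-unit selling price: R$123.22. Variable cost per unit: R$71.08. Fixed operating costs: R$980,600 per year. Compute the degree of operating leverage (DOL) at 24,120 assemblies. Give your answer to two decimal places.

4.54

Total contribution margin = 24,120 × R$52.14 = R$1,257,616.80.
Operating income = contribution − fixed costs = R$1,257,616.80 − R$980,600 = R$277,016.80.
So DOL = total CM / EBIT = R$1,257,616.80 / R$277,016.80 = 4.5399.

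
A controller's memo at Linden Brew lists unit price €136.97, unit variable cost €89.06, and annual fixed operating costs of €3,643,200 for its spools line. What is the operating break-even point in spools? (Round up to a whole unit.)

Each unit contributes €136.97 − €89.06 = €47.91.
Break-even Q = €3,643,200 / €47.91 = 76,042.58 → 76,043 spools.

76,043 spools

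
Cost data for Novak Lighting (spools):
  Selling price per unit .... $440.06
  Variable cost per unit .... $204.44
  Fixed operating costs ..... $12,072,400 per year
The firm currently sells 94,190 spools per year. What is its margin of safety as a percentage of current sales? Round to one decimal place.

45.6%

Contribution margin per unit = $440.06 − $204.44 = $235.62. Break-even units = $12,072,400 ÷ $235.62 = 51,236.74; break-even revenue = 51,236.74 × $440.06 = $22,547,238.54.
Actual sales revenue = 94,190 × $440.06 = $41,449,251.40.
Margin of safety = ($41,449,251.40 − $22,547,238.54) ÷ $41,449,251.40 = 45.6%.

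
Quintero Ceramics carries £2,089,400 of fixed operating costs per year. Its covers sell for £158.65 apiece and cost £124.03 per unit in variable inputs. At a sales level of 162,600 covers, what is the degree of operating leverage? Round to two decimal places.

At 162,600 units, contribution = 162,600 × £34.62 = £5,629,212.00.
Subtracting fixed costs: EBIT = £5,629,212.00 − £2,089,400 = £3,539,812.00.
DOL = contribution ÷ EBIT = £5,629,212.00 ÷ £3,539,812.00 = 1.5903.

1.59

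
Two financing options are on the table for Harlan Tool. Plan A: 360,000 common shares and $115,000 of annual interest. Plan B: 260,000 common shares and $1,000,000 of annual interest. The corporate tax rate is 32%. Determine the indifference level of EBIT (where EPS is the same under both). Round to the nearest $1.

At indifference, (EBIT − 115,000)(1 − t)/360,000 = (EBIT − 1,000,000)(1 − t)/260,000.
The (1 − t) factor cancels: (EBIT − 115,000) × 260,000 = (EBIT − 1,000,000) × 360,000.
Solving, EBIT = (1,000,000·360,000 − 115,000·260,000) / (360,000 − 260,000) = 330,100,000,000 / 100,000 = 3,301,000.00.

$3,301,000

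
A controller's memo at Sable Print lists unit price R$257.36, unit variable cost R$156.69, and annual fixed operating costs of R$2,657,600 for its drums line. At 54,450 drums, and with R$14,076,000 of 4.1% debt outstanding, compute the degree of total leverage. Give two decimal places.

2.44

At 54,450 units, contribution = 54,450 × R$100.67 = R$5,481,481.50.
Subtracting fixed costs: EBIT = R$5,481,481.50 − R$2,657,600 = R$2,823,881.50. Interest = R$577,116.00.
DOL = R$5,481,481.50 ÷ R$2,823,881.50 = 1.9411; DFL = R$2,823,881.50 ÷ R$2,246,765.50 = 1.2569.
Combined leverage = 1.9411 × 1.2569 = 2.4398.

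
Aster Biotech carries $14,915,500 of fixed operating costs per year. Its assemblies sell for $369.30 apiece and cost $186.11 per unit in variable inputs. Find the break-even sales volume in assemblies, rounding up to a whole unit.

Contribution margin per unit = $369.30 − $186.11 = $183.19.
Break-even Q = $14,915,500 / $183.19 = 81,420.93 → 81,421 assemblies.

81,421 assemblies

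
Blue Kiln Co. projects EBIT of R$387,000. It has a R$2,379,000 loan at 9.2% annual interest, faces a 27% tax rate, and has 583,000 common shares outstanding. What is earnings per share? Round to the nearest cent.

R$0.21

Interest = R$218,868.00, so EBT = R$387,000 − R$218,868.00 = R$168,132.00.
After tax at 27%: net income = R$168,132.00 × 0.73 = R$122,736.36.
Per share: R$122,736.36 / 583,000 shares = R$0.21.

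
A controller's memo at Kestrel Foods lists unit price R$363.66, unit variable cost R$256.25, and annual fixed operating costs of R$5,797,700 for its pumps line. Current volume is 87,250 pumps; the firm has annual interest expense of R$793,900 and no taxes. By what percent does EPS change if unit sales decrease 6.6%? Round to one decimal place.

-22.2%

Contribution at this volume is 87,250 × R$107.41 = R$9,371,522.50.
Operating income = contribution − fixed costs = R$9,371,522.50 − R$5,797,700 = R$3,573,822.50.
Interest = R$793,900.00, so EBIT − I = R$2,779,922.50.
Degree of combined leverage = contribution ÷ (EBIT − I) = R$9,371,522.50 ÷ R$2,779,922.50 = 3.3711.
EPS therefore changes by 3.3711 × (-6.6%) = -22.2%.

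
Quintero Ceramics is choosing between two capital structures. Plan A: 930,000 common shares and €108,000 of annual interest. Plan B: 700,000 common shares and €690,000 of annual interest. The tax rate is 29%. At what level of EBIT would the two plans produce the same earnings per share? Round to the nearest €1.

€2,461,304

At indifference, (EBIT − 108,000)(1 − t)/930,000 = (EBIT − 690,000)(1 − t)/700,000.
The (1 − t) factor cancels: (EBIT − 108,000) × 700,000 = (EBIT − 690,000) × 930,000.
Solving, EBIT = (690,000·930,000 − 108,000·700,000) / (930,000 − 700,000) = 566,100,000,000 / 230,000 = 2,461,304.35.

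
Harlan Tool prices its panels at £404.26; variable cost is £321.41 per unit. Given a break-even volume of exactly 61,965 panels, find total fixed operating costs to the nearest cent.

Each unit contributes £404.26 − £321.41 = £82.85.
Since BE = FC / CM, FC = 61,965 × £82.85 = £5,133,800.25.

£5,133,800.25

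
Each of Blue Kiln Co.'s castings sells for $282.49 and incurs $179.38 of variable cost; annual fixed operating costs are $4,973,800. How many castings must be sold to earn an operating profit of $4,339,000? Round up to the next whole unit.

90,320 castings

Each unit contributes $282.49 − $179.38 = $103.11.
Need Q such that Q × $103.11 − $4,973,800 = $4,339,000, i.e. Q = $9,312,800 / $103.11 = 90,319.08 → 90,320.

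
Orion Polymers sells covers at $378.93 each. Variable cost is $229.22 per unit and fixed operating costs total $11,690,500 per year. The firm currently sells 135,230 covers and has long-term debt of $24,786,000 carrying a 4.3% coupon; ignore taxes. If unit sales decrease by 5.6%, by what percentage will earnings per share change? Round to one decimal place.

-15.1%

Contribution at this volume is 135,230 × $149.71 = $20,245,283.30.
Operating income = contribution − fixed costs = $20,245,283.30 − $11,690,500 = $8,554,783.30.
Interest = $1,065,798.00, so EBIT − I = $7,488,985.30.
DCL = total CM / (EBIT − I) = $20,245,283.30 / $7,488,985.30 = 2.7033.
EPS therefore changes by 2.7033 × (-5.6%) = -15.1%.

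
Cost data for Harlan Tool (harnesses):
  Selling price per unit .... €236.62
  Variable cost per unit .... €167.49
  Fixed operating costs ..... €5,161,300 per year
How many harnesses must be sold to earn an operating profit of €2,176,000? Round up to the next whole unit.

106,138 harnesses

Contribution margin per unit = €236.62 − €167.49 = €69.13.
Units = (FC + target) / CM = (€5,161,300 + €2,176,000) / €69.13 = 106,137.71, so 106,138 harnesses.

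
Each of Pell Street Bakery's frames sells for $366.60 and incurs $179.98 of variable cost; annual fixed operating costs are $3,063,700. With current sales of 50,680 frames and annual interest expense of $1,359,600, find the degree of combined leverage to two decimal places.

1.88

Total contribution margin = 50,680 × $186.62 = $9,457,901.60.
Subtracting fixed costs: EBIT = $9,457,901.60 − $3,063,700 = $6,394,201.60. Interest = $1,359,600.00, so EBIT − I = $5,034,601.60.
Degree of total leverage = total CM / (EBIT − interest) = $9,457,901.60 / $5,034,601.60 = 1.8786.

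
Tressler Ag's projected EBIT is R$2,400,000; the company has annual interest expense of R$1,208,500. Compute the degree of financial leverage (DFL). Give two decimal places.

2.01

Interest = R$1,208,500.00.
Degree of financial leverage = EBIT / (EBIT − interest) = R$2,400,000 / R$1,191,500.00 = 2.0143.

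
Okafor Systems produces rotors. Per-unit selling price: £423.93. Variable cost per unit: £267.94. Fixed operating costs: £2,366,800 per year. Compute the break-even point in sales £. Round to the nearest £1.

£6,432,191

Contribution margin per unit = £423.93 − £267.94 = £155.99, a CM ratio of £155.99 ÷ £423.93 = 0.3680.
Break-even revenue = fixed costs × price ÷ CM = £2,366,800 × £423.93 ÷ £155.99 = £6,432,191.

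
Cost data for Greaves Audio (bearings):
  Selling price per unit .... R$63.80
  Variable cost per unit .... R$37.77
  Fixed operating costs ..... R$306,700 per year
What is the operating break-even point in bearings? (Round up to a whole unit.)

11,783 bearings

Contribution margin per unit = R$63.80 − R$37.77 = R$26.03.
Break-even Q = R$306,700 / R$26.03 = 11,782.56 → 11,783 bearings.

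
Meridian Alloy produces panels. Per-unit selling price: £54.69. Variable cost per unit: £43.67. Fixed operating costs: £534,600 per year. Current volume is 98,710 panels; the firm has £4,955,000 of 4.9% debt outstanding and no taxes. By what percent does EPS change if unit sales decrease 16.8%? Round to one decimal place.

Total contribution margin = 98,710 × £11.02 = £1,087,784.20.
EBIT = £1,087,784.20 − £534,600 = £553,184.20.
After interest of £242,795.00, pre-tax earnings = £310,389.20.
Degree of combined leverage = contribution ÷ (EBIT − I) = £1,087,784.20 ÷ £310,389.20 = 3.5046.
EPS therefore changes by 3.5046 × (-16.8%) = -58.9%.

-58.9%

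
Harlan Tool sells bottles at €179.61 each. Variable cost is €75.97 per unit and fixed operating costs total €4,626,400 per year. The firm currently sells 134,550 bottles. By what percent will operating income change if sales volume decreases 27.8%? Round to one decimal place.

-41.6%

Total contribution margin = 134,550 × €103.64 = €13,944,762.00.
EBIT = €13,944,762.00 − €4,626,400 = €9,318,362.00.
So DOL = total CM / EBIT = €13,944,762.00 / €9,318,362.00 = 1.4965.
So EBIT moves 1.4965 × (-27.8%) = -41.6%.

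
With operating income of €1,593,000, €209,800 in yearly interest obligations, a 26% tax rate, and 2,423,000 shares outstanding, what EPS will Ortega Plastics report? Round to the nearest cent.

€0.42

Pre-tax income = €1,593,000 − €209,800.00 = €1,383,200.00.
After tax at 26%: net income = €1,383,200.00 × 0.74 = €1,023,568.00.
EPS = €1,023,568.00 ÷ 2,423,000 = €0.42.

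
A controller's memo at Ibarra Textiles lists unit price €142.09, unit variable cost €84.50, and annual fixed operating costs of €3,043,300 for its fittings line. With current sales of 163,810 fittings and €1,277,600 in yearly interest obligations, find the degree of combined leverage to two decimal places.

At 163,810 units, contribution = 163,810 × €57.59 = €9,433,817.90.
Operating income = contribution − fixed costs = €9,433,817.90 − €3,043,300 = €6,390,517.90. Interest = €1,277,600.00, so EBIT − I = €5,112,917.90.
Degree of total leverage = total CM / (EBIT − interest) = €9,433,817.90 / €5,112,917.90 = 1.8451.

1.85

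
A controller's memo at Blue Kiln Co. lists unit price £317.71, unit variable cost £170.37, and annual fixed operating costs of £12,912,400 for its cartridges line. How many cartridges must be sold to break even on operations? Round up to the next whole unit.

87,637 cartridges

Contribution margin per unit = £317.71 − £170.37 = £147.34.
Units to break even: £12,912,400 ÷ £147.34 = 87,636.76, rounded up to 87,637.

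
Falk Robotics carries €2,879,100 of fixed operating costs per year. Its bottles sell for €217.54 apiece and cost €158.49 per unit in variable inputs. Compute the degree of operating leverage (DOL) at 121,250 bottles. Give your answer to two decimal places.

At 121,250 units, contribution = 121,250 × €59.05 = €7,159,812.50.
Subtracting fixed costs: EBIT = €7,159,812.50 − €2,879,100 = €4,280,712.50.
DOL = contribution ÷ EBIT = €7,159,812.50 ÷ €4,280,712.50 = 1.6726.

1.67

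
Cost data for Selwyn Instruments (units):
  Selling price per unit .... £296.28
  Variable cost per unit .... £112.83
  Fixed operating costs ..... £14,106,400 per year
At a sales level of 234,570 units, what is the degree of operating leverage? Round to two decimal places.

1.49

At 234,570 units, contribution = 234,570 × £183.45 = £43,031,866.50.
Operating income = contribution − fixed costs = £43,031,866.50 − £14,106,400 = £28,925,466.50.
DOL = contribution ÷ EBIT = £43,031,866.50 ÷ £28,925,466.50 = 1.4877.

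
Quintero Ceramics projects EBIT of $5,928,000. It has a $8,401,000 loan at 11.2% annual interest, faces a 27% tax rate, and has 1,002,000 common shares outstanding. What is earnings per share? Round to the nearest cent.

Pre-tax income = $5,928,000 − $940,912.00 = $4,987,088.00.
After tax at 27%: net income = $4,987,088.00 × 0.73 = $3,640,574.24.
Per share: $3,640,574.24 / 1,002,000 shares = $3.63.

$3.63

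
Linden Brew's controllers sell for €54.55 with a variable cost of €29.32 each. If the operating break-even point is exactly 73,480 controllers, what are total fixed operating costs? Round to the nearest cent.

Unit CM = price − variable cost = €54.55 − €29.32 = €25.23.
Fixed costs = break-even units × CM = 73,480 × €25.23 = €1,853,900.40.

€1,853,900.40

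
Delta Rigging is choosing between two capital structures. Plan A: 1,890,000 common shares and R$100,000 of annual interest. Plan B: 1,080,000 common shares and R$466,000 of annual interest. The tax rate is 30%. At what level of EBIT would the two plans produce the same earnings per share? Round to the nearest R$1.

At indifference, (EBIT − 100,000)(1 − t)/1,890,000 = (EBIT − 466,000)(1 − t)/1,080,000.
Cancelling (1 − t) and cross-multiplying: 1,080,000·(EBIT − 100,000) = 1,890,000·(EBIT − 466,000).
EBIT × (1,890,000 − 1,080,000) = 466,000 × 1,890,000 − 100,000 × 1,080,000 = 772,740,000,000, so EBIT = 772,740,000,000 ÷ 810,000 = 954,000.00.

R$954,000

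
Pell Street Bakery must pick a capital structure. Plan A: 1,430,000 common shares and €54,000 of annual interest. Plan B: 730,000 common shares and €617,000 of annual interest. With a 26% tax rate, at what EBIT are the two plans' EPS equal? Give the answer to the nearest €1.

€1,204,129

At indifference, (EBIT − 54,000)(1 − t)/1,430,000 = (EBIT − 617,000)(1 − t)/730,000.
The (1 − t) factor cancels: (EBIT − 54,000) × 730,000 = (EBIT − 617,000) × 1,430,000.
EBIT × (1,430,000 − 730,000) = 617,000 × 1,430,000 − 54,000 × 730,000 = 842,890,000,000, so EBIT = 842,890,000,000 ÷ 700,000 = 1,204,128.57.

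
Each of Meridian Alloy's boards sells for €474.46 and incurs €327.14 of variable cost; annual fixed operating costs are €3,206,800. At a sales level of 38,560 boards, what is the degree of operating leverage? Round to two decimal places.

Total contribution margin = 38,560 × €147.32 = €5,680,659.20.
EBIT = €5,680,659.20 − €3,206,800 = €2,473,859.20.
Degree of operating leverage = €5,680,659.20 / €2,473,859.20 = 2.2963.

2.30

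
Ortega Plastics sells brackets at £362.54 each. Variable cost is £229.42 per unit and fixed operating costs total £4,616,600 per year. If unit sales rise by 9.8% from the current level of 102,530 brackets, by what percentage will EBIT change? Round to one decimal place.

+14.8%

At 102,530 units, contribution = 102,530 × £133.12 = £13,648,793.60.
Operating income = contribution − fixed costs = £13,648,793.60 − £4,616,600 = £9,032,193.60.
So DOL = total CM / EBIT = £13,648,793.60 / £9,032,193.60 = 1.5111.
%ΔEBIT = DOL × %ΔSales = 1.5111 × +9.8% = +14.8%.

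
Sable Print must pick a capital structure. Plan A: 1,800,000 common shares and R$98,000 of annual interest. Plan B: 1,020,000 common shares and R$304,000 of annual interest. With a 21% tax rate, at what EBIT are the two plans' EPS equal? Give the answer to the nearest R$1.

At indifference, (EBIT − 98,000)(1 − t)/1,800,000 = (EBIT − 304,000)(1 − t)/1,020,000.
Cancelling (1 − t) and cross-multiplying: 1,020,000·(EBIT − 98,000) = 1,800,000·(EBIT − 304,000).
Solving, EBIT = (304,000·1,800,000 − 98,000·1,020,000) / (1,800,000 − 1,020,000) = 447,240,000,000 / 780,000 = 573,384.62.

R$573,385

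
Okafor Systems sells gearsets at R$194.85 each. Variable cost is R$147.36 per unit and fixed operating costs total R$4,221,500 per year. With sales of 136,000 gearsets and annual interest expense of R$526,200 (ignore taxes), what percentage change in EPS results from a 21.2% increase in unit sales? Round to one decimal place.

Contribution at this volume is 136,000 × R$47.49 = R$6,458,640.00.
EBIT = R$6,458,640.00 − R$4,221,500 = R$2,237,140.00.
Interest = R$526,200.00, so EBIT − I = R$1,710,940.00.
Degree of combined leverage = contribution ÷ (EBIT − I) = R$6,458,640.00 ÷ R$1,710,940.00 = 3.7749.
EPS therefore changes by 3.7749 × (+21.2%) = +80.0%.

+80.0%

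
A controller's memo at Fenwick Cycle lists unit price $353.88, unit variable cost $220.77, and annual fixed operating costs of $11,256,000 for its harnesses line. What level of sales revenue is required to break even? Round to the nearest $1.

CM per unit = $353.88 − $220.77 = $133.11; CM ratio = $133.11 / $353.88 = 0.3761.
Break-even sales = FC ÷ CM ratio = $11,256,000 × $353.88 / $133.11 = $29,924,673.

$29,924,673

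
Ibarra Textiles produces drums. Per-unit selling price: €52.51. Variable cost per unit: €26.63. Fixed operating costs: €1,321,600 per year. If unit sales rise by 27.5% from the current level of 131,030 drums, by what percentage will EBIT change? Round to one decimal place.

At 131,030 units, contribution = 131,030 × €25.88 = €3,391,056.40.
EBIT = €3,391,056.40 − €1,321,600 = €2,069,456.40.
Degree of operating leverage = €3,391,056.40 / €2,069,456.40 = 1.6386.
Operating income changes by 1.6386 × +27.5% = +45.1%.

+45.1%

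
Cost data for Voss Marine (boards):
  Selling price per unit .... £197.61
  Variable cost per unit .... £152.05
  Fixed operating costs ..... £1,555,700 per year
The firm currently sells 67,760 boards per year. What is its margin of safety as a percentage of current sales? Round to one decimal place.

49.6%

Each unit contributes £197.61 − £152.05 = £45.56. Break-even units = £1,555,700 ÷ £45.56 = 34,146.18; break-even revenue = 34,146.18 × £197.61 = £6,747,626.80.
Current sales = 67,760 × £197.61 = £13,390,053.60.
Margin of safety = (£13,390,053.60 − £6,747,626.80) ÷ £13,390,053.60 = 49.6%.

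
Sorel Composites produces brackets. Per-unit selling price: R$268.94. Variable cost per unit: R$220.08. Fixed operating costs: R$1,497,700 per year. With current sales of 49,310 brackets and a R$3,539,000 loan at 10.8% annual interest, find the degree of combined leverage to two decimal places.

4.55

Contribution at this volume is 49,310 × R$48.86 = R$2,409,286.60.
Subtracting fixed costs: EBIT = R$2,409,286.60 − R$1,497,700 = R$911,586.60. Interest = R$382,212.00, so EBIT − I = R$529,374.60.
DCL = contribution ÷ (EBIT − I) = R$2,409,286.60 ÷ R$529,374.60 = 4.5512.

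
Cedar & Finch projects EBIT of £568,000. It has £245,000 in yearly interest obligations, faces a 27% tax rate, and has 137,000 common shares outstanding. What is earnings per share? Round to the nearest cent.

Interest = £245,000.00, so EBT = £568,000 − £245,000.00 = £323,000.00.
Net income = £323,000.00 × (1 − 0.27) = £235,790.00.
EPS = £235,790.00 ÷ 137,000 = £1.72.

£1.72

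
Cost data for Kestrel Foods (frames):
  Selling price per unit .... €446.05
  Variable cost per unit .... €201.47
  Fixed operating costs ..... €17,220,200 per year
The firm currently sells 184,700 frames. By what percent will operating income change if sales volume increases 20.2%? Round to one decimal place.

Total contribution margin = 184,700 × €244.58 = €45,173,926.00.
EBIT = €45,173,926.00 − €17,220,200 = €27,953,726.00.
So DOL = total CM / EBIT = €45,173,926.00 / €27,953,726.00 = 1.6160.
Operating income changes by 1.6160 × +20.2% = +32.6%.

+32.6%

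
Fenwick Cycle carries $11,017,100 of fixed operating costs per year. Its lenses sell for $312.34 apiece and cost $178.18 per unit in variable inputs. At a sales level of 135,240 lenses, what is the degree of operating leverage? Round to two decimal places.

Total contribution margin = 135,240 × $134.16 = $18,143,798.40.
Operating income = contribution − fixed costs = $18,143,798.40 − $11,017,100 = $7,126,698.40.
So DOL = total CM / EBIT = $18,143,798.40 / $7,126,698.40 = 2.5459.

2.55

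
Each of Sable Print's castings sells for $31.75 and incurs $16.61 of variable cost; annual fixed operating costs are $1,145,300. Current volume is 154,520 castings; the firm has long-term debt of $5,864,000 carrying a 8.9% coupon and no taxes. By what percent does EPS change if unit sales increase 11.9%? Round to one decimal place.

+41.4%

Total contribution margin = 154,520 × $15.14 = $2,339,432.80.
Subtracting fixed costs: EBIT = $2,339,432.80 − $1,145,300 = $1,194,132.80.
After interest of $521,896.00, pre-tax earnings = $672,236.80.
DCL = total CM / (EBIT − I) = $2,339,432.80 / $672,236.80 = 3.4801.
EPS therefore changes by 3.4801 × (+11.9%) = +41.4%.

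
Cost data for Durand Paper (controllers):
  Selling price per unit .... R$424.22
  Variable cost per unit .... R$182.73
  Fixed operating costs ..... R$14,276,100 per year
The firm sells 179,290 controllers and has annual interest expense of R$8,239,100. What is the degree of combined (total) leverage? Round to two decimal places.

2.08

At 179,290 units, contribution = 179,290 × R$241.49 = R$43,296,742.10.
Subtracting fixed costs: EBIT = R$43,296,742.10 − R$14,276,100 = R$29,020,642.10. Interest = R$8,239,100.00, so EBIT − I = R$20,781,542.10.
DCL = contribution ÷ (EBIT − I) = R$43,296,742.10 ÷ R$20,781,542.10 = 2.0834.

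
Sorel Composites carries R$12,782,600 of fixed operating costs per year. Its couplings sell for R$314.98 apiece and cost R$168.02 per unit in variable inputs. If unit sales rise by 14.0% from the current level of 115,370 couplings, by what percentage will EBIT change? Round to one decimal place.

Total contribution margin = 115,370 × R$146.96 = R$16,954,775.20.
EBIT = R$16,954,775.20 − R$12,782,600 = R$4,172,175.20.
So DOL = total CM / EBIT = R$16,954,775.20 / R$4,172,175.20 = 4.0638.
%ΔEBIT = DOL × %ΔSales = 4.0638 × +14.0% = +56.9%.

+56.9%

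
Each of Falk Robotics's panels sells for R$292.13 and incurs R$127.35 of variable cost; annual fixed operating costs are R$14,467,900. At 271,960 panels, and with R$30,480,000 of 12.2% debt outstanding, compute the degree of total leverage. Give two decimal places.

At 271,960 units, contribution = 271,960 × R$164.78 = R$44,813,568.80.
Subtracting fixed costs: EBIT = R$44,813,568.80 − R$14,467,900 = R$30,345,668.80. Interest = R$3,718,560.00, so EBIT − I = R$26,627,108.80.
DCL = contribution ÷ (EBIT − I) = R$44,813,568.80 ÷ R$26,627,108.80 = 1.6830.

1.68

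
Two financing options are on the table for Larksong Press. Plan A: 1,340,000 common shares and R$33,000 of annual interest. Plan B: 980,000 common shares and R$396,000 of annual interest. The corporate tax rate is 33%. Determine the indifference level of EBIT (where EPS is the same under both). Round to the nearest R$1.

At indifference, (EBIT − 33,000)(1 − t)/1,340,000 = (EBIT − 396,000)(1 − t)/980,000.
The (1 − t) factor cancels: (EBIT − 33,000) × 980,000 = (EBIT − 396,000) × 1,340,000.
EBIT × (1,340,000 − 980,000) = 396,000 × 1,340,000 − 33,000 × 980,000 = 498,300,000,000, so EBIT = 498,300,000,000 ÷ 360,000 = 1,384,166.67.

R$1,384,167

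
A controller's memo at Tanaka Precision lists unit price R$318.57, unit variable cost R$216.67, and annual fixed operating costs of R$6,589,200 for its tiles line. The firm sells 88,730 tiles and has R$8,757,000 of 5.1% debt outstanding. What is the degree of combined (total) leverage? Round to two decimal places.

4.51

At 88,730 units, contribution = 88,730 × R$101.90 = R$9,041,587.00.
Operating income = contribution − fixed costs = R$9,041,587.00 − R$6,589,200 = R$2,452,387.00. Interest = R$446,607.00, so EBIT − I = R$2,005,780.00.
Degree of total leverage = total CM / (EBIT − interest) = R$9,041,587.00 / R$2,005,780.00 = 4.5078.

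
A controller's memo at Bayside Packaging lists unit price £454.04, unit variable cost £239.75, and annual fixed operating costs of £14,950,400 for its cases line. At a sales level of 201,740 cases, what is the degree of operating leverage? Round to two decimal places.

1.53

At 201,740 units, contribution = 201,740 × £214.29 = £43,230,864.60.
Subtracting fixed costs: EBIT = £43,230,864.60 − £14,950,400 = £28,280,464.60.
So DOL = total CM / EBIT = £43,230,864.60 / £28,280,464.60 = 1.5286.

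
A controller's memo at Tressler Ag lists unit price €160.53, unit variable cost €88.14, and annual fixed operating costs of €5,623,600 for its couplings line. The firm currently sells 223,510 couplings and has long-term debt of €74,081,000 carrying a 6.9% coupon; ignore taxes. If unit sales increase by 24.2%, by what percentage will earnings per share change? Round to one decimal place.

At 223,510 units, contribution = 223,510 × €72.39 = €16,179,888.90.
EBIT = €16,179,888.90 − €5,623,600 = €10,556,288.90.
After interest of €5,111,589.00, pre-tax earnings = €5,444,699.90.
Degree of combined leverage = contribution ÷ (EBIT − I) = €16,179,888.90 ÷ €5,444,699.90 = 2.9717.
EPS therefore changes by 2.9717 × (+24.2%) = +71.9%.

+71.9%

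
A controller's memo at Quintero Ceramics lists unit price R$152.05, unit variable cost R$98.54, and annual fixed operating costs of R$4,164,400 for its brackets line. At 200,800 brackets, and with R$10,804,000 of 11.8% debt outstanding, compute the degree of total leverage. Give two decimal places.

2.03

At 200,800 units, contribution = 200,800 × R$53.51 = R$10,744,808.00.
Operating income = contribution − fixed costs = R$10,744,808.00 − R$4,164,400 = R$6,580,408.00. Interest = R$1,274,872.00, so EBIT − I = R$5,305,536.00.
Degree of total leverage = total CM / (EBIT − interest) = R$10,744,808.00 / R$5,305,536.00 = 2.0252.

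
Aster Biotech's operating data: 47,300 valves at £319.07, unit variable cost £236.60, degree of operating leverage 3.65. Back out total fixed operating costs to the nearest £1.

£2,832,110

At 47,300 units, contribution = 47,300 × £82.47 = £3,900,831.00.
Since DOL = CM ÷ EBIT, EBIT = £3,900,831.00 ÷ 3.65 = £1,068,720.82.
Fixed costs = CM − EBIT = £3,900,831.00 − £1,068,720.82 = £2,832,110.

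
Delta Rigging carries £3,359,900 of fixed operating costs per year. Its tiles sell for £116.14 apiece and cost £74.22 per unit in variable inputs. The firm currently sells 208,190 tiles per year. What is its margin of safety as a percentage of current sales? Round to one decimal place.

Each unit contributes £116.14 − £74.22 = £41.92. Break-even units = £3,359,900 ÷ £41.92 = 80,150.29; break-even revenue = 80,150.29 × £116.14 = £9,308,654.25.
Current sales = 208,190 × £116.14 = £24,179,186.60.
Margin of safety = (£24,179,186.60 − £9,308,654.25) ÷ £24,179,186.60 = 61.5%.

61.5%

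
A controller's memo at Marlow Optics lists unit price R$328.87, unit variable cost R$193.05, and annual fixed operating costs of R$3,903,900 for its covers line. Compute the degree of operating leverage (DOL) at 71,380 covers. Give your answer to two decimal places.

At 71,380 units, contribution = 71,380 × R$135.82 = R$9,694,831.60.
EBIT = R$9,694,831.60 − R$3,903,900 = R$5,790,931.60.
So DOL = total CM / EBIT = R$9,694,831.60 / R$5,790,931.60 = 1.6741.

1.67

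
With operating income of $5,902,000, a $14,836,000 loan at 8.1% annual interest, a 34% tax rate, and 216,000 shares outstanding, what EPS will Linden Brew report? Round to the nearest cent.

$14.36

Pre-tax income = $5,902,000 − $1,201,716.00 = $4,700,284.00.
Net income = $4,700,284.00 × (1 − 0.34) = $3,102,187.44.
Per share: $3,102,187.44 / 216,000 shares = $14.36.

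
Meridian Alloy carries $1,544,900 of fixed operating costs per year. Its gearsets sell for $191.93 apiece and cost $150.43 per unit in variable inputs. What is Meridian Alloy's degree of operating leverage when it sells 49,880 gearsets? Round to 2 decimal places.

3.94

Contribution at this volume is 49,880 × $41.50 = $2,070,020.00.
Operating income = contribution − fixed costs = $2,070,020.00 − $1,544,900 = $525,120.00.
DOL = contribution ÷ EBIT = $2,070,020.00 ÷ $525,120.00 = 3.9420.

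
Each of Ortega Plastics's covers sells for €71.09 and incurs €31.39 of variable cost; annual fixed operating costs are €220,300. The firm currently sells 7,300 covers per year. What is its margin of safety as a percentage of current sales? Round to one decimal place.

24.0%

Contribution margin per unit = €71.09 − €31.39 = €39.70. Break-even units = €220,300 ÷ €39.70 = 5,549.12; break-even revenue = 5,549.12 × €71.09 = €394,486.83.
Actual sales revenue = 7,300 × €71.09 = €518,957.00.
Margin of safety = (€518,957.00 − €394,486.83) ÷ €518,957.00 = 24.0%.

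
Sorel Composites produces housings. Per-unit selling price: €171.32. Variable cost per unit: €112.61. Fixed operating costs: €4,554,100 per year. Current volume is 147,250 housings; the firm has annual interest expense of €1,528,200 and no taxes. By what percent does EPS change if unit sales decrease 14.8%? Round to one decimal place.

Contribution at this volume is 147,250 × €58.71 = €8,645,047.50.
EBIT = €8,645,047.50 − €4,554,100 = €4,090,947.50.
After interest of €1,528,200.00, pre-tax earnings = €2,562,747.50.
DCL = total CM / (EBIT − I) = €8,645,047.50 / €2,562,747.50 = 3.3734.
%ΔEPS = DCL × %ΔSales = 3.3734 × -14.8% = -49.9%.

-49.9%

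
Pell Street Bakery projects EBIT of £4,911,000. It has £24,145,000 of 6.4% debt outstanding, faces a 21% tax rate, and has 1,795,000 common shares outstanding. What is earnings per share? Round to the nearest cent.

£1.48

Pre-tax income = £4,911,000 − £1,545,280.00 = £3,365,720.00.
After tax at 21%: net income = £3,365,720.00 × 0.79 = £2,658,918.80.
Per share: £2,658,918.80 / 1,795,000 shares = £1.48.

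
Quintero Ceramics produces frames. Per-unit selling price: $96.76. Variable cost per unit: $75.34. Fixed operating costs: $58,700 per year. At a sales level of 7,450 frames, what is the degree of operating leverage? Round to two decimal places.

Total contribution margin = 7,450 × $21.42 = $159,579.00.
Operating income = contribution − fixed costs = $159,579.00 − $58,700 = $100,879.00.
So DOL = total CM / EBIT = $159,579.00 / $100,879.00 = 1.5819.

1.58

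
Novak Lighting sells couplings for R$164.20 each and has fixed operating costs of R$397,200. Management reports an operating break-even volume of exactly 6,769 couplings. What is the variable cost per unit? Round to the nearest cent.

R$105.52

At break-even, FC = Q × (P − VC), so P − VC = R$397,200 ÷ 6,769 = R$58.6793.
Variable cost per unit = R$164.20 − R$58.6793 = R$105.52.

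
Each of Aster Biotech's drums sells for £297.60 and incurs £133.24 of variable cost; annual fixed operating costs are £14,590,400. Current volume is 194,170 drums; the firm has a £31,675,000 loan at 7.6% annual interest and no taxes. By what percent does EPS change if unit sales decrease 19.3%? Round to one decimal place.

-41.3%

Total contribution margin = 194,170 × £164.36 = £31,913,781.20.
Operating income = contribution − fixed costs = £31,913,781.20 − £14,590,400 = £17,323,381.20.
After interest of £2,407,300.00, pre-tax earnings = £14,916,081.20.
DCL = total CM / (EBIT − I) = £31,913,781.20 / £14,916,081.20 = 2.1396.
EPS therefore changes by 2.1396 × (-19.3%) = -41.3%.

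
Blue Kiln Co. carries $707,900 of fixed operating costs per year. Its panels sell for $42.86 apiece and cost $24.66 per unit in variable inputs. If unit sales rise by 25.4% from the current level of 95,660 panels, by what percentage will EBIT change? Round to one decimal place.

+42.8%

Total contribution margin = 95,660 × $18.20 = $1,741,012.00.
EBIT = $1,741,012.00 − $707,900 = $1,033,112.00.
Degree of operating leverage = $1,741,012.00 / $1,033,112.00 = 1.6852.
Operating income changes by 1.6852 × +25.4% = +42.8%.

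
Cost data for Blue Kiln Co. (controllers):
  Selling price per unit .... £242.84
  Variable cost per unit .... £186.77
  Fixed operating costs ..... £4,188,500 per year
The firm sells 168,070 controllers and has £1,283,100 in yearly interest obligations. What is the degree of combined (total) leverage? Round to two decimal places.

2.38

Contribution at this volume is 168,070 × £56.07 = £9,423,684.90.
Operating income = contribution − fixed costs = £9,423,684.90 − £4,188,500 = £5,235,184.90. Interest = £1,283,100.00.
DOL = £9,423,684.90 ÷ £5,235,184.90 = 1.8001; DFL = £5,235,184.90 ÷ £3,952,084.90 = 1.3247.
Combined leverage = 1.8001 × 1.3247 = 2.3846.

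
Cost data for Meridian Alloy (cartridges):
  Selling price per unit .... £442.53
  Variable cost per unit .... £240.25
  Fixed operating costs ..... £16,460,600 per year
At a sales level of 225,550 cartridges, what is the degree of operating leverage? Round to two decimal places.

At 225,550 units, contribution = 225,550 × £202.28 = £45,624,254.00.
Subtracting fixed costs: EBIT = £45,624,254.00 − £16,460,600 = £29,163,654.00.
DOL = contribution ÷ EBIT = £45,624,254.00 ÷ £29,163,654.00 = 1.5644.

1.56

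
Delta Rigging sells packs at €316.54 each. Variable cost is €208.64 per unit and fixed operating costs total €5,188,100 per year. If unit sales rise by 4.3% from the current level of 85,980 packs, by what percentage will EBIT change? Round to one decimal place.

+9.8%

Total contribution margin = 85,980 × €107.90 = €9,277,242.00.
Operating income = contribution − fixed costs = €9,277,242.00 − €5,188,100 = €4,089,142.00.
DOL = contribution ÷ EBIT = €9,277,242.00 ÷ €4,089,142.00 = 2.2688.
So EBIT moves 2.2688 × (+4.3%) = +9.8%.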